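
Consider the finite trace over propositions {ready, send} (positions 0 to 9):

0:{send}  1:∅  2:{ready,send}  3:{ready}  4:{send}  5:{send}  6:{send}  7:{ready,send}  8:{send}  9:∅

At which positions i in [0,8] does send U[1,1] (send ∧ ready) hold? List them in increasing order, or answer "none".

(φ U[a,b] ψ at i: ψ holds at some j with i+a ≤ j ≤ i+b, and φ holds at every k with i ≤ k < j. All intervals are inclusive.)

Evaluate at each i in [0,8]:
  i=0: ✗ (no rhs in [1,1])
  i=1: ✗ (lhs fails at k=1 before rhs at j=2)
  i=2: ✗ (no rhs in [3,3])
  i=3: ✗ (no rhs in [4,4])
  i=4: ✗ (no rhs in [5,5])
  i=5: ✗ (no rhs in [6,6])
  i=6: ✓ (rhs at j=7; lhs holds on [6,6])
  i=7: ✗ (no rhs in [8,8])
  i=8: ✗ (no rhs in [9,9])

6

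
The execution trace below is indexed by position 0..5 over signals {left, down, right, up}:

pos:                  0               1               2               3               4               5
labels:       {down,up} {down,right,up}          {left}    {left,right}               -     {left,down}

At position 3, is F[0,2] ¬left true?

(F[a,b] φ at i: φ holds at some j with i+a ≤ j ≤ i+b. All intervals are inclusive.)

Check ¬left at each j in [3,5]:
  j=3: false
  j=4: true
  j=5: false
Found at j=4 → formula holds.

Holds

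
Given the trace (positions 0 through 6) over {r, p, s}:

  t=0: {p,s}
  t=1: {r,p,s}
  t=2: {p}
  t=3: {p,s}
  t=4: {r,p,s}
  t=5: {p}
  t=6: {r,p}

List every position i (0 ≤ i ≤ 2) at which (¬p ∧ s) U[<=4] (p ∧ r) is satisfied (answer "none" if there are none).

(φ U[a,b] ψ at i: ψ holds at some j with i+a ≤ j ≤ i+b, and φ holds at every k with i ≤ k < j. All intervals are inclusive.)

Evaluate at each i in [0,2]:
  i=0: ✗ (lhs fails at k=0 before rhs at j=1)
  i=1: ✓ (rhs at j=1)
  i=2: ✗ (lhs fails at k=2 before rhs at j=4)

1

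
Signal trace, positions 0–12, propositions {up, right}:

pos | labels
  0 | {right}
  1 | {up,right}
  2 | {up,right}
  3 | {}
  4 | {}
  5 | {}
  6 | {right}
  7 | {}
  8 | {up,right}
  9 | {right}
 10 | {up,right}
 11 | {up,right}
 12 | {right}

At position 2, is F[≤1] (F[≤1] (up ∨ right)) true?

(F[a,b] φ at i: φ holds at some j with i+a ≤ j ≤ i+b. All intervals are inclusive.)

Holds

Check F[≤1] (up ∨ right) at each j in [2,3]:
  j=2: holds (witness at 2)
  j=3: fails (none in [3,4])
Found at j=2 → formula holds.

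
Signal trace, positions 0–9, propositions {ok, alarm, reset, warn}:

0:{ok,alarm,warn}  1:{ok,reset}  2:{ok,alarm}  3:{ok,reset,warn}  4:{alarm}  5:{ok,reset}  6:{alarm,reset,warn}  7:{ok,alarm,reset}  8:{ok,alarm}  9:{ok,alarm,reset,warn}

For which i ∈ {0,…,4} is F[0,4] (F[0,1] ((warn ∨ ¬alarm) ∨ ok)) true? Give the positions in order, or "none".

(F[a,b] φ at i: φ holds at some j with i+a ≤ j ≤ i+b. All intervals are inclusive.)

Evaluate at each i in [0,4]:
  i=0: ✓ (witness j=0)
  i=1: ✓ (witness j=1)
  i=2: ✓ (witness j=2)
  i=3: ✓ (witness j=3)
  i=4: ✓ (witness j=4)

0, 1, 2, 3, 4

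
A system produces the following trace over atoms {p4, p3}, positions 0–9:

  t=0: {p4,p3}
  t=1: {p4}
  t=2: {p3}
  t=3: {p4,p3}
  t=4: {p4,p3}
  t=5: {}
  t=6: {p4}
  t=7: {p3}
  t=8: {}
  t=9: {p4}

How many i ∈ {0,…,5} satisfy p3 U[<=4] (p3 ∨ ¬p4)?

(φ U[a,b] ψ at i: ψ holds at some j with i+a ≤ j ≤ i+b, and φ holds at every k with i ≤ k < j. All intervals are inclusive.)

5

Evaluate at each i in [0,5]:
  i=0: ✓ (rhs at j=0)
  i=1: ✗ (lhs fails at k=1 before rhs at j=2)
  i=2: ✓ (rhs at j=2)
  i=3: ✓ (rhs at j=3)
  i=4: ✓ (rhs at j=4)
  i=5: ✓ (rhs at j=5)
Positions where it holds: {0, 2, 3, 4, 5} → 5.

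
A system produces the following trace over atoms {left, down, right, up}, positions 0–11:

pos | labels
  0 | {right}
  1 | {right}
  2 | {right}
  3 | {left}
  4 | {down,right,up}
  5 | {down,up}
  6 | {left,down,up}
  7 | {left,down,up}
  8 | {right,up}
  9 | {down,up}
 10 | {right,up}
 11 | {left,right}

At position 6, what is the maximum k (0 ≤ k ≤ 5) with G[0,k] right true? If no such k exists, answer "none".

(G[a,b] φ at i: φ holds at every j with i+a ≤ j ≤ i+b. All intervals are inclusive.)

none

right must hold from j=6 onward; find where it first fails.
  j=6: fails → no k works.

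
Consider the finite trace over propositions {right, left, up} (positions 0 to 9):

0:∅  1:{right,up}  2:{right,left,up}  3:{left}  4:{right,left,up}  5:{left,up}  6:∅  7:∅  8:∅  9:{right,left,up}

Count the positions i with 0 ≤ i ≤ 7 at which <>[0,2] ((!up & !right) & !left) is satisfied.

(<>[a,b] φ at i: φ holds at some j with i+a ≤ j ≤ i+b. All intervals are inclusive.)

Evaluate at each i in [0,7]:
  i=0: ✓ (witness j=0)
  i=1: ✗ (none in [1,3])
  i=2: ✗ (none in [2,4])
  i=3: ✗ (none in [3,5])
  i=4: ✓ (witness j=6)
  i=5: ✓ (witness j=6)
  i=6: ✓ (witness j=6)
  i=7: ✓ (witness j=7)
Positions where it holds: {0, 4, 5, 6, 7} → 5.

5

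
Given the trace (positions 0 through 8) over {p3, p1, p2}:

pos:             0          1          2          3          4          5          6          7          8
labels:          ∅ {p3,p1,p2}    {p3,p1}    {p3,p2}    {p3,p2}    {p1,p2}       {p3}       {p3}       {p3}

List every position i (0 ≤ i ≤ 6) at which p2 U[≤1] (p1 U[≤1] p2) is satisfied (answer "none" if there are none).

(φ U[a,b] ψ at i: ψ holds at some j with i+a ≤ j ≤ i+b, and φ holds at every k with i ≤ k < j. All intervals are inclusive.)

Evaluate at each i in [0,6]:
  i=0: ✗ (lhs fails at k=0 before rhs at j=1)
  i=1: ✓ (rhs at j=1)
  i=2: ✓ (rhs at j=2)
  i=3: ✓ (rhs at j=3)
  i=4: ✓ (rhs at j=4)
  i=5: ✓ (rhs at j=5)
  i=6: ✗ (no rhs in [6,7])

1, 2, 3, 4, 5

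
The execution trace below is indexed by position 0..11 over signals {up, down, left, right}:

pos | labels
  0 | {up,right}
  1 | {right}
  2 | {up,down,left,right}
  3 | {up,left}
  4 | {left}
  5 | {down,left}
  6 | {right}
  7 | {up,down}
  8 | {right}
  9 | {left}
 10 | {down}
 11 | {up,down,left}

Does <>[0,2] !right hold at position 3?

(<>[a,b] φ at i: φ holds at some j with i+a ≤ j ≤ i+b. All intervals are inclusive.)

Check !right at each j in [3,5]:
  j=3: true
  j=4: true
  j=5: true
Found at j=3 → formula holds.

Yes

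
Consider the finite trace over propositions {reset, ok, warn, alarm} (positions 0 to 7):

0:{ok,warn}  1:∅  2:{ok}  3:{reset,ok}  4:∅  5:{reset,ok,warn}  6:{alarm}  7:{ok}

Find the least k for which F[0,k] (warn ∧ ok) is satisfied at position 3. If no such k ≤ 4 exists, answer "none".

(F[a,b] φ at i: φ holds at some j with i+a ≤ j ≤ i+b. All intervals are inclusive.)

Scan j = 3,4,… for (warn ∧ ok):
  j=3: fails
  j=4: fails
  j=5: holds
First hit at j=5, so smallest k = 5-3 = 2.

2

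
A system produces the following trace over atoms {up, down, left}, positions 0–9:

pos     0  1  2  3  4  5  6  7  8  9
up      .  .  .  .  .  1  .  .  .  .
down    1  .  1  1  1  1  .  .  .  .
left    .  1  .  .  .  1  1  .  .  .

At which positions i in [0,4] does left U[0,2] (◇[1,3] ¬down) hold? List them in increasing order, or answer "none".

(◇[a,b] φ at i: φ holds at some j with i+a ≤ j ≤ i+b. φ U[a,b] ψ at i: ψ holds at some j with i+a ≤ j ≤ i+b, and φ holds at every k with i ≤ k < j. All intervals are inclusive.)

Evaluate at each i in [0,4]:
  i=0: ✓ (rhs at j=0)
  i=1: ✗ (lhs fails at k=2 before rhs at j=3)
  i=2: ✗ (lhs fails at k=2 before rhs at j=3)
  i=3: ✓ (rhs at j=3)
  i=4: ✓ (rhs at j=4)

0, 3, 4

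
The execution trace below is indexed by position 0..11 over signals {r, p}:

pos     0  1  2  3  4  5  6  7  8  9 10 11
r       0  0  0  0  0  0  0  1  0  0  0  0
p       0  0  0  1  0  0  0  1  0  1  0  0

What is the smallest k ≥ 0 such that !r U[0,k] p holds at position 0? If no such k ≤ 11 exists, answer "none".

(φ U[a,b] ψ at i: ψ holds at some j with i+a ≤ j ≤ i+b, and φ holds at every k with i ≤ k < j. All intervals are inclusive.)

3

Need earliest j ≥ 0 with p, and !r at every k in [0,j-1].
  j=0: rhs fails.
  j=1: rhs fails.
  j=2: rhs fails.
  j=3: rhs holds; lhs holds on [0,2]. k = 3.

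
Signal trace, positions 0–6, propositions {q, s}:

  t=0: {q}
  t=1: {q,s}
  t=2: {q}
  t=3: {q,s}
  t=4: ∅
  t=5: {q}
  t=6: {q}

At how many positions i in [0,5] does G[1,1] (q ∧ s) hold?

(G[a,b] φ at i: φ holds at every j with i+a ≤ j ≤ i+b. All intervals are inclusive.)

Evaluate at each i in [0,5]:
  i=0: ✓ (all of [1,1])
  i=1: ✗ (fails at j=2)
  i=2: ✓ (all of [3,3])
  i=3: ✗ (fails at j=4)
  i=4: ✗ (fails at j=5)
  i=5: ✗ (fails at j=6)
Positions where it holds: {0, 2} → 2.

2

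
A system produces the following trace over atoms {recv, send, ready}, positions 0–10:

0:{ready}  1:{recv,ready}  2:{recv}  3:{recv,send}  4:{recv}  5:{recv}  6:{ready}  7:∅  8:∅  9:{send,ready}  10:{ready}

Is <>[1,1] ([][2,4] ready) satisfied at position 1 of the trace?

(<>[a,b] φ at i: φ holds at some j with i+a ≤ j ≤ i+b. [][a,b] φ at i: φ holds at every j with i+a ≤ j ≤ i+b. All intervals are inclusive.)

No

Check [][2,4] ready at each j in [2,2]:
  j=2: fails at 4
No position in the window satisfies it → formula fails.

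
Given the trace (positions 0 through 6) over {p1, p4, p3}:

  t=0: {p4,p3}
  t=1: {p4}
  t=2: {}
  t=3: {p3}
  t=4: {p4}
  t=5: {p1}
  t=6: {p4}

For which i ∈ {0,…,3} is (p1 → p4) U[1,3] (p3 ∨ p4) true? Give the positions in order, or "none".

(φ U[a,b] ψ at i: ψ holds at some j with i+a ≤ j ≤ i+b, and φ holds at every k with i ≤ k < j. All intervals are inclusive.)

0, 1, 2, 3

Evaluate at each i in [0,3]:
  i=0: ✓ (rhs at j=1; lhs holds on [0,0])
  i=1: ✓ (rhs at j=3; lhs holds on [1,2])
  i=2: ✓ (rhs at j=3; lhs holds on [2,2])
  i=3: ✓ (rhs at j=4; lhs holds on [3,3])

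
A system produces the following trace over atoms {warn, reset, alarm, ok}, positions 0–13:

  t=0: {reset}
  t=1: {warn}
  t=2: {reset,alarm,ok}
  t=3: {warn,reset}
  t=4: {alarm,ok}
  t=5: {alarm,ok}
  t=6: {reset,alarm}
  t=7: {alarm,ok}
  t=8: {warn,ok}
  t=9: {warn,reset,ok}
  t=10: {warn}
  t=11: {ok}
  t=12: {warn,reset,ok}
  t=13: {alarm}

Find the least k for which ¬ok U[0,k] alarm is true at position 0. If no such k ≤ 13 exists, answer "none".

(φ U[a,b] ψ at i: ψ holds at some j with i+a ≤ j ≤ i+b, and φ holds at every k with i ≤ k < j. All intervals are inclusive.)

2

Need earliest j ≥ 0 with alarm, and ¬ok at every k in [0,j-1].
  j=0: rhs fails.
  j=1: rhs fails.
  j=2: rhs holds; lhs holds on [0,1]. k = 2.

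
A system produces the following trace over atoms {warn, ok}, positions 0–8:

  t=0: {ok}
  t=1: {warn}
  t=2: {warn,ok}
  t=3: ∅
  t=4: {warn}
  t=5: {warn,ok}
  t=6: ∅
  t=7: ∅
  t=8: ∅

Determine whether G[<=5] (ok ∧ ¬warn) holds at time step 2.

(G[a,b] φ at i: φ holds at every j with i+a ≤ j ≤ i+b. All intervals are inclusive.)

False

Check (ok ∧ ¬warn) at every j in [2,7]:
  j=2: false
  j=3: false
  j=4: false
  j=5: false
  j=6: false
  j=7: false
Fails at j=2 → formula fails.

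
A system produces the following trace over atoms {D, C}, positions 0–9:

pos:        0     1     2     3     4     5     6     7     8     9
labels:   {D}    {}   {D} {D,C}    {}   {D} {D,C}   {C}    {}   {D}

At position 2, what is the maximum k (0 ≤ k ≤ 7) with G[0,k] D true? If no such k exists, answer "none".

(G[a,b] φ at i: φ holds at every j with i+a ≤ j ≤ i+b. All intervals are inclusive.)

1

D must hold from j=2 onward; find where it first fails.
  j=2: holds
  j=3: holds
  j=4: fails
Holds on [2,3], so largest k = 1.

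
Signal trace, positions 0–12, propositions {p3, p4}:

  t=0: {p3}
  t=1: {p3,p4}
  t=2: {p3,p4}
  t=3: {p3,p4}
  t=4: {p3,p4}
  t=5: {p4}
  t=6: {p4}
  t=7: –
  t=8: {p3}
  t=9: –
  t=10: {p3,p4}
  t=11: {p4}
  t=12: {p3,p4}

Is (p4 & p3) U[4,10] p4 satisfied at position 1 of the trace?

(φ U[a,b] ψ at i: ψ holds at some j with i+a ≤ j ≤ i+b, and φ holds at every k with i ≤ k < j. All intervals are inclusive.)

Holds

Need some j in [5,11] with p4, and (p4 & p3) at every k in [1,j-1].
  j=5: p4 holds; (p4 & p3) holds at every k in [1,4] → satisfied.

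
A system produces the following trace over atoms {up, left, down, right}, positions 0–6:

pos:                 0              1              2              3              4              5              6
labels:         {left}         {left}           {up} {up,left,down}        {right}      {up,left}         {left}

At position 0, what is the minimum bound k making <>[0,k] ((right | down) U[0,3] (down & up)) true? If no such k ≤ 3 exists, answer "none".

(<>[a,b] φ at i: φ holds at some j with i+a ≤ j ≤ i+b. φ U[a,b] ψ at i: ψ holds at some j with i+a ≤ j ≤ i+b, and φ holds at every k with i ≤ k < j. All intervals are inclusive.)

3

Scan j = 0,1,… for ((right | down) U[0,3] (down & up)):
  j=0: fails
  j=1: fails
  j=2: fails
  j=3: holds
First hit at j=3, so smallest k = 3-0 = 3.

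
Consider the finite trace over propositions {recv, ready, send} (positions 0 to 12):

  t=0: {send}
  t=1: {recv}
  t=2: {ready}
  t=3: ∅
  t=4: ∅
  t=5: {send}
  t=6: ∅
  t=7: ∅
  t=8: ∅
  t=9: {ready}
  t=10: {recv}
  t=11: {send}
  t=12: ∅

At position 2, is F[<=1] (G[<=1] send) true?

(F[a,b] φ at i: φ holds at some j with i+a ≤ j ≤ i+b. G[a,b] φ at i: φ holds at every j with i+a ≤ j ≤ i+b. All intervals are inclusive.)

Check G[<=1] send at each j in [2,3]:
  j=2: fails at 2
  j=3: fails at 3
No position in the window satisfies it → formula fails.

No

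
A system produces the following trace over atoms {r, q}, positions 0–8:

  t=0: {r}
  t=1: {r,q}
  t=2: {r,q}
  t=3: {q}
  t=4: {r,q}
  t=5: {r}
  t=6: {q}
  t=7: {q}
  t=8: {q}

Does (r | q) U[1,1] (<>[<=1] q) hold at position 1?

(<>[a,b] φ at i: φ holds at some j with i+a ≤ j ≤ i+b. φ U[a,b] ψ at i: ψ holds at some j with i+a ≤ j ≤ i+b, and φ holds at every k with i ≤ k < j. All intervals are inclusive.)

Need some j in [2,2] with <>[<=1] q, and (r | q) at every k in [1,j-1].
  j=2: <>[<=1] q holds; (r | q) holds at every k in [1,1] → satisfied.

True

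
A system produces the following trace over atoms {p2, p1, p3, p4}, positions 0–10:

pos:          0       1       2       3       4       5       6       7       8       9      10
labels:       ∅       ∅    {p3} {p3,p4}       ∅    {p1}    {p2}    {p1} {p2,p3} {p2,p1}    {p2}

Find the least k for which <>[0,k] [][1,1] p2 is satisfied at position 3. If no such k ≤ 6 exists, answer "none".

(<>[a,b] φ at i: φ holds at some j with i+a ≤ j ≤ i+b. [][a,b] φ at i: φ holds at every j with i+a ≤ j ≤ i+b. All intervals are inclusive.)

2

Scan j = 3,4,… for [][1,1] p2:
  j=3: fails
  j=4: fails
  j=5: holds
First hit at j=5, so smallest k = 5-3 = 2.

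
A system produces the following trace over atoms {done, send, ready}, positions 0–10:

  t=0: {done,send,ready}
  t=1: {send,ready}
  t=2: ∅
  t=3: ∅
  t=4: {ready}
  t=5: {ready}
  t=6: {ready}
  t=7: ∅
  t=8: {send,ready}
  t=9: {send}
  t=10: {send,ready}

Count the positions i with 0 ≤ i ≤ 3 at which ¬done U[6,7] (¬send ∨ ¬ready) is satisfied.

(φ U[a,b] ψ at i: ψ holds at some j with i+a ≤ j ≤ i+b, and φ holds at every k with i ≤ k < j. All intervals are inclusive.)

Evaluate at each i in [0,3]:
  i=0: ✗ (lhs fails at k=0 before rhs at j=6)
  i=1: ✓ (rhs at j=7; lhs holds on [1,6])
  i=2: ✓ (rhs at j=9; lhs holds on [2,8])
  i=3: ✓ (rhs at j=9; lhs holds on [3,8])
Positions where it holds: {1, 2, 3} → 3.

3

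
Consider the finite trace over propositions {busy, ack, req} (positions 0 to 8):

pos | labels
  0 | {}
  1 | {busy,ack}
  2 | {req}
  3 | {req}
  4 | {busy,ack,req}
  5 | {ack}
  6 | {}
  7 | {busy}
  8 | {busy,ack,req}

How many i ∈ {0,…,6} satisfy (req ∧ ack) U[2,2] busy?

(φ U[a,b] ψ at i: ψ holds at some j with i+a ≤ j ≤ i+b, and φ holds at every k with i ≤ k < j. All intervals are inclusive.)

Evaluate at each i in [0,6]:
  i=0: ✗ (no rhs in [2,2])
  i=1: ✗ (no rhs in [3,3])
  i=2: ✗ (lhs fails at k=2 before rhs at j=4)
  i=3: ✗ (no rhs in [5,5])
  i=4: ✗ (no rhs in [6,6])
  i=5: ✗ (lhs fails at k=5 before rhs at j=7)
  i=6: ✗ (lhs fails at k=6 before rhs at j=8)
Positions where it holds: {} → 0.

0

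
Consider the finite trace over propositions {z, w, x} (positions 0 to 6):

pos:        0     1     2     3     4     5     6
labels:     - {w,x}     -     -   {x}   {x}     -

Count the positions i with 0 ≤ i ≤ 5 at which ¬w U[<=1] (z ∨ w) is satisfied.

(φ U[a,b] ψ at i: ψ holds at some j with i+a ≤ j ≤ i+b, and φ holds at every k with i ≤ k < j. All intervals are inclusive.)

2

Evaluate at each i in [0,5]:
  i=0: ✓ (rhs at j=1; lhs holds on [0,0])
  i=1: ✓ (rhs at j=1)
  i=2: ✗ (no rhs in [2,3])
  i=3: ✗ (no rhs in [3,4])
  i=4: ✗ (no rhs in [4,5])
  i=5: ✗ (no rhs in [5,6])
Positions where it holds: {0, 1} → 2.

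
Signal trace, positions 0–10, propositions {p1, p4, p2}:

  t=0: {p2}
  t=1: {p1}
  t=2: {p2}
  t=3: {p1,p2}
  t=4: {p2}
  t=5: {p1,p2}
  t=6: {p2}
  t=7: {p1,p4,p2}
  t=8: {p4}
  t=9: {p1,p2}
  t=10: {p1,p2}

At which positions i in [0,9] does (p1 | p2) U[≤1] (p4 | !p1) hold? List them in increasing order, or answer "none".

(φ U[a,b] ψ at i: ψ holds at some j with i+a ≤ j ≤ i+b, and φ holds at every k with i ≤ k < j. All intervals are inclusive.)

0, 1, 2, 3, 4, 5, 6, 7, 8

Evaluate at each i in [0,9]:
  i=0: ✓ (rhs at j=0)
  i=1: ✓ (rhs at j=2; lhs holds on [1,1])
  i=2: ✓ (rhs at j=2)
  i=3: ✓ (rhs at j=4; lhs holds on [3,3])
  i=4: ✓ (rhs at j=4)
  i=5: ✓ (rhs at j=6; lhs holds on [5,5])
  i=6: ✓ (rhs at j=6)
  i=7: ✓ (rhs at j=7)
  i=8: ✓ (rhs at j=8)
  i=9: ✗ (no rhs in [9,10])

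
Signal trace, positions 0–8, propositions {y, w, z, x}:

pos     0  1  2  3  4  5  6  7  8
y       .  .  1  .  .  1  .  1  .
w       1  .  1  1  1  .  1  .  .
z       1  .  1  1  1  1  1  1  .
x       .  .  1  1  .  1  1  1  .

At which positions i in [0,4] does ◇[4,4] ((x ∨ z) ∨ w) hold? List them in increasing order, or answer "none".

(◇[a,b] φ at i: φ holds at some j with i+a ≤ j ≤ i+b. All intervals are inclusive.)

Evaluate at each i in [0,4]:
  i=0: ✓ (witness j=4)
  i=1: ✓ (witness j=5)
  i=2: ✓ (witness j=6)
  i=3: ✓ (witness j=7)
  i=4: ✗ (none in [8,8])

0, 1, 2, 3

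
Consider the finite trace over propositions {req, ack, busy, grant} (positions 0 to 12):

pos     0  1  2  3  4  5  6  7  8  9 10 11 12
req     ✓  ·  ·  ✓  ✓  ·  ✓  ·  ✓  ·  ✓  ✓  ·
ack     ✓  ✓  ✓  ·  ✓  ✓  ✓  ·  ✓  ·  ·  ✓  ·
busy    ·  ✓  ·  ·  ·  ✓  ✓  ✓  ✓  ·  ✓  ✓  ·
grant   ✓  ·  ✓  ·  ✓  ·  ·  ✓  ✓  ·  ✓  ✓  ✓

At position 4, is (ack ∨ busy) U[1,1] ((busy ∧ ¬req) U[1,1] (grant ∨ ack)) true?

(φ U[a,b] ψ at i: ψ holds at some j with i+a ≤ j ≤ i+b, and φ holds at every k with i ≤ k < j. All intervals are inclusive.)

Need some j in [5,5] with ((busy ∧ ¬req) U[1,1] (grant ∨ ack)), and (ack ∨ busy) at every k in [4,j-1].
  j=5: ((busy ∧ ¬req) U[1,1] (grant ∨ ack)) holds; (ack ∨ busy) holds at every k in [4,4] → satisfied.

Holds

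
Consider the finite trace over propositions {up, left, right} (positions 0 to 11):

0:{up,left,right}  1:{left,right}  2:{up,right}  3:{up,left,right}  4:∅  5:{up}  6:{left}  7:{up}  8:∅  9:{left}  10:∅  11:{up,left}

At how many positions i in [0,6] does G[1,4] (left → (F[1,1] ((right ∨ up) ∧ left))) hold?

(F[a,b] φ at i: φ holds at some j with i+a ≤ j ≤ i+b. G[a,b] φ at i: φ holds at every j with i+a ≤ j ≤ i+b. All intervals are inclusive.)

Evaluate at each i in [0,6]:
  i=0: ✗ (fails at j=1)
  i=1: ✗ (fails at j=3)
  i=2: ✗ (fails at j=3)
  i=3: ✗ (fails at j=6)
  i=4: ✗ (fails at j=6)
  i=5: ✗ (fails at j=6)
  i=6: ✗ (fails at j=9)
Positions where it holds: {} → 0.

0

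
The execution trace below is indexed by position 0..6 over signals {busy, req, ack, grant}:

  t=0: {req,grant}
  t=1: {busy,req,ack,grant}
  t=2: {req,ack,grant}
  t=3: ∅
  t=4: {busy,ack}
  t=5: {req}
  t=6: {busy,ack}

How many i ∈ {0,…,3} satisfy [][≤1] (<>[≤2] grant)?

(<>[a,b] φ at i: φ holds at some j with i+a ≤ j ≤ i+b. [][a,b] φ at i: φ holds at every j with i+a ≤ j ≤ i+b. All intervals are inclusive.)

Evaluate at each i in [0,3]:
  i=0: ✓ (all of [0,1])
  i=1: ✓ (all of [1,2])
  i=2: ✗ (fails at j=3)
  i=3: ✗ (fails at j=3)
Positions where it holds: {0, 1} → 2.

2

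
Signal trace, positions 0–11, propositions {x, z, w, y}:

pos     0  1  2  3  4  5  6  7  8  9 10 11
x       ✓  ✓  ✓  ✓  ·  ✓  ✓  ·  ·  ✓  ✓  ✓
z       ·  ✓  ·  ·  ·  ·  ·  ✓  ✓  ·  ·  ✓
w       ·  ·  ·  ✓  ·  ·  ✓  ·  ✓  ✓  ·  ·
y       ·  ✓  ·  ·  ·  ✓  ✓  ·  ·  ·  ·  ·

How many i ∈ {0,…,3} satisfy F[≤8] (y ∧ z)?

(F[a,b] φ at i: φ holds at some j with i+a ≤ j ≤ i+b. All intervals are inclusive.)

2

Evaluate at each i in [0,3]:
  i=0: ✓ (witness j=1)
  i=1: ✓ (witness j=1)
  i=2: ✗ (none in [2,10])
  i=3: ✗ (none in [3,11])
Positions where it holds: {0, 1} → 2.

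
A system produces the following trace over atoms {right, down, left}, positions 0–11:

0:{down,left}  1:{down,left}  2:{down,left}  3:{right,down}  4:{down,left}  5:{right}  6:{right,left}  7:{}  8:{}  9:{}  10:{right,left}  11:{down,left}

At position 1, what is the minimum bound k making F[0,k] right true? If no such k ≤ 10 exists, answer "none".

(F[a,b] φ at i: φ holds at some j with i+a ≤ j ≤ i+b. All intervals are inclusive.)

2

Scan j = 1,2,… for right:
  j=1: fails
  j=2: fails
  j=3: holds
First hit at j=3, so smallest k = 3-1 = 2.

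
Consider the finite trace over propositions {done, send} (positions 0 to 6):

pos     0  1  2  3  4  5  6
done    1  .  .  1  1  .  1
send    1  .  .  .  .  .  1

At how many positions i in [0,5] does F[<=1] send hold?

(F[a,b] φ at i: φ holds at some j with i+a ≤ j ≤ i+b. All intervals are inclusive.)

2

Evaluate at each i in [0,5]:
  i=0: ✓ (witness j=0)
  i=1: ✗ (none in [1,2])
  i=2: ✗ (none in [2,3])
  i=3: ✗ (none in [3,4])
  i=4: ✗ (none in [4,5])
  i=5: ✓ (witness j=6)
Positions where it holds: {0, 5} → 2.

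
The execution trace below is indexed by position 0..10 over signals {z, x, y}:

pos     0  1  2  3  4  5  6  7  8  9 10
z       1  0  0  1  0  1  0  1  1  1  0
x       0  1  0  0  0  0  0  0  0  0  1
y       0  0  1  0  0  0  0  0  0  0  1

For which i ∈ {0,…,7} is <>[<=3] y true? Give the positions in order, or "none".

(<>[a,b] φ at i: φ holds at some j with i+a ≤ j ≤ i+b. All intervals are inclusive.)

Evaluate at each i in [0,7]:
  i=0: ✓ (witness j=2)
  i=1: ✓ (witness j=2)
  i=2: ✓ (witness j=2)
  i=3: ✗ (none in [3,6])
  i=4: ✗ (none in [4,7])
  i=5: ✗ (none in [5,8])
  i=6: ✗ (none in [6,9])
  i=7: ✓ (witness j=10)

0, 1, 2, 7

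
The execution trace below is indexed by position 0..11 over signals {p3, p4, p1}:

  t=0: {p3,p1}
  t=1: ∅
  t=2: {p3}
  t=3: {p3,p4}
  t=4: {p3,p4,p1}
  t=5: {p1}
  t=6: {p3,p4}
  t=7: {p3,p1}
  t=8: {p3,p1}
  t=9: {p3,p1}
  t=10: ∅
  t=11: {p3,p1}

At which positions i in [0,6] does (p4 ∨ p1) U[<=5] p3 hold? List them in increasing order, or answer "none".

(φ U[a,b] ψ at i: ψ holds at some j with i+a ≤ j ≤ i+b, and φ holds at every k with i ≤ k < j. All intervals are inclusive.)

Evaluate at each i in [0,6]:
  i=0: ✓ (rhs at j=0)
  i=1: ✗ (lhs fails at k=1 before rhs at j=2)
  i=2: ✓ (rhs at j=2)
  i=3: ✓ (rhs at j=3)
  i=4: ✓ (rhs at j=4)
  i=5: ✓ (rhs at j=6; lhs holds on [5,5])
  i=6: ✓ (rhs at j=6)

0, 2, 3, 4, 5, 6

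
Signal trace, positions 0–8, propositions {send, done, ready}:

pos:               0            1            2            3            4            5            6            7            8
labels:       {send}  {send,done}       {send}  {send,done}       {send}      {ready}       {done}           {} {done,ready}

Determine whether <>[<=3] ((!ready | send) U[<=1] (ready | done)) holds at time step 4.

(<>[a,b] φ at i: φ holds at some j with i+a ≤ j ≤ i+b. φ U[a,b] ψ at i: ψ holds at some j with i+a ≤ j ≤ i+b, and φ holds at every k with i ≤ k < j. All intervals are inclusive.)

Yes

Check ((!ready | send) U[<=1] (ready | done)) at each j in [4,7]:
  j=4: holds
  j=5: holds
  j=6: holds
  j=7: holds
Found at j=4 → formula holds.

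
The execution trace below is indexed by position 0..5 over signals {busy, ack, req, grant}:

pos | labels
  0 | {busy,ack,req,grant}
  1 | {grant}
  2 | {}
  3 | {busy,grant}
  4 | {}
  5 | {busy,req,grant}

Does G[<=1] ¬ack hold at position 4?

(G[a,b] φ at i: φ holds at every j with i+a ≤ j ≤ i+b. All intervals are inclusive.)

Check ¬ack at every j in [4,5]:
  j=4: true
  j=5: true
All positions satisfy it → formula holds.

Yes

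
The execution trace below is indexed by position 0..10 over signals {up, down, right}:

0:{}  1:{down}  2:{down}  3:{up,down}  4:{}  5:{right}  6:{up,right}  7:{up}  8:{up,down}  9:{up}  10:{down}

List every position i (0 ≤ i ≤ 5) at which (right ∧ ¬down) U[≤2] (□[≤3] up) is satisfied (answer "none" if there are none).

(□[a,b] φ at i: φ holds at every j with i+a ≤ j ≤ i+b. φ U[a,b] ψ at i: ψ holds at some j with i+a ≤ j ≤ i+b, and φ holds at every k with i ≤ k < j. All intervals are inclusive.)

5

Evaluate at each i in [0,5]:
  i=0: ✗ (no rhs in [0,2])
  i=1: ✗ (no rhs in [1,3])
  i=2: ✗ (no rhs in [2,4])
  i=3: ✗ (no rhs in [3,5])
  i=4: ✗ (lhs fails at k=4 before rhs at j=6)
  i=5: ✓ (rhs at j=6; lhs holds on [5,5])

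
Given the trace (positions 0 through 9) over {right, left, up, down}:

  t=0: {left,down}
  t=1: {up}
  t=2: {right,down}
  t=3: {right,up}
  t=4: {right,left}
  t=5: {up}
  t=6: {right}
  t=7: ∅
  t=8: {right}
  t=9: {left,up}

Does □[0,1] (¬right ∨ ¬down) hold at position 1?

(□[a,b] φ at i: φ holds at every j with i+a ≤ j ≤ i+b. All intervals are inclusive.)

No

Check (¬right ∨ ¬down) at every j in [1,2]:
  j=1: true
  j=2: false
Fails at j=2 → formula fails.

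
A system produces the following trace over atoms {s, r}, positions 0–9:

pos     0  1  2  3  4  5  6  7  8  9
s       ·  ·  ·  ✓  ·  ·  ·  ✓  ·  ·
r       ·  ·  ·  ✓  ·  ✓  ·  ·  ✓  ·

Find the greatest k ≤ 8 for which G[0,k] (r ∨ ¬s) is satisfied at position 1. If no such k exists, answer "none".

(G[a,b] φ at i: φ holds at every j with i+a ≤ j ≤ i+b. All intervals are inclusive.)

5

(r ∨ ¬s) must hold from j=1 onward; find where it first fails.
  j=1: holds
  j=2: holds
  j=3: holds
  j=4: holds
  j=5: holds
  j=6: holds
  j=7: fails
Holds on [1,6], so largest k = 5.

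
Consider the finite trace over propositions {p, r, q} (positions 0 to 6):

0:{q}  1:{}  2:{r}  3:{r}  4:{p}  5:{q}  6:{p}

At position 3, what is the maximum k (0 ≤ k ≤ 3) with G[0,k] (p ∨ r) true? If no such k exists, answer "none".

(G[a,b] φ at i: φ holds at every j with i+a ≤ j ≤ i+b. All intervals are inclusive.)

(p ∨ r) must hold from j=3 onward; find where it first fails.
  j=3: holds
  j=4: holds
  j=5: fails
Holds on [3,4], so largest k = 1.

1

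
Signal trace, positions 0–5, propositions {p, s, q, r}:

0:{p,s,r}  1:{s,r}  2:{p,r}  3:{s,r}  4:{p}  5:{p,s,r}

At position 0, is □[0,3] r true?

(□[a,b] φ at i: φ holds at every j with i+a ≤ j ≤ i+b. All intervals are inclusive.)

Yes

Check r at every j in [0,3]:
  j=0: true
  j=1: true
  j=2: true
  j=3: true
All positions satisfy it → formula holds.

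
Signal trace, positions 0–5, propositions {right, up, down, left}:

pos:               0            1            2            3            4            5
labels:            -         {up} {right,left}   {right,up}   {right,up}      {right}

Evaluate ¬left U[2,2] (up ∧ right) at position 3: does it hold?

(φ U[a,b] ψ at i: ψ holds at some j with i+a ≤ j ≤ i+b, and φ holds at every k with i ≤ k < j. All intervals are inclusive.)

Does not hold

Need some j in [5,5] with (up ∧ right), and ¬left at every k in [3,j-1].
  j=5: (up ∧ right) false.
No j in the window works → until fails.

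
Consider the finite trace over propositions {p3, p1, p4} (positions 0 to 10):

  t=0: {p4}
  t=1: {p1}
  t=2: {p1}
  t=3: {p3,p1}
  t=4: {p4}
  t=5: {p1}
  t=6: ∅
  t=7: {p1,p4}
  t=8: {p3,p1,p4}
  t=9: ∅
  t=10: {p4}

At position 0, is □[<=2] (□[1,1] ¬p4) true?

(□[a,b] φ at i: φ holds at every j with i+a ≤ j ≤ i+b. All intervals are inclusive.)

Check □[1,1] ¬p4 at every j in [0,2]:
  j=0: holds on [1,1]
  j=1: holds on [2,2]
  j=2: holds on [3,3]
All positions satisfy it → formula holds.

Holds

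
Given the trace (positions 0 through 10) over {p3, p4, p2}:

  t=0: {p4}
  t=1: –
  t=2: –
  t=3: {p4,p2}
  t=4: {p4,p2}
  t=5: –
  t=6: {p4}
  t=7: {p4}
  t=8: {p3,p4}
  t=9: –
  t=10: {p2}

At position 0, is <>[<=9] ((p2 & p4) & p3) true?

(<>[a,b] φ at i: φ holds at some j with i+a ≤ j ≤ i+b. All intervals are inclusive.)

False

Check ((p2 & p4) & p3) at each j in [0,9]:
  j=0: false
  j=1: false
  j=2: false
  j=3: false
  j=4: false
  j=5: false
  j=6: false
  j=7: false
  j=8: false
  j=9: false
No position in the window satisfies it → formula fails.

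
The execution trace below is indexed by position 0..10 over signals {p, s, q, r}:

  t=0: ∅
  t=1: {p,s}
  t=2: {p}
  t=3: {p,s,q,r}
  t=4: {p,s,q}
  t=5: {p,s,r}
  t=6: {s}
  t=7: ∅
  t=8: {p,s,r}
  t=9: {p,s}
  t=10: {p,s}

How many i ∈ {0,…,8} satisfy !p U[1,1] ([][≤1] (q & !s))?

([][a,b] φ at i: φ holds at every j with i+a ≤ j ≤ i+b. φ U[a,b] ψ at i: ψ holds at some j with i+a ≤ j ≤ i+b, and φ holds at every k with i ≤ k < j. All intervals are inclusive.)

Evaluate at each i in [0,8]:
  i=0: ✗ (no rhs in [1,1])
  i=1: ✗ (no rhs in [2,2])
  i=2: ✗ (no rhs in [3,3])
  i=3: ✗ (no rhs in [4,4])
  i=4: ✗ (no rhs in [5,5])
  i=5: ✗ (no rhs in [6,6])
  i=6: ✗ (no rhs in [7,7])
  i=7: ✗ (no rhs in [8,8])
  i=8: ✗ (no rhs in [9,9])
Positions where it holds: {} → 0.

0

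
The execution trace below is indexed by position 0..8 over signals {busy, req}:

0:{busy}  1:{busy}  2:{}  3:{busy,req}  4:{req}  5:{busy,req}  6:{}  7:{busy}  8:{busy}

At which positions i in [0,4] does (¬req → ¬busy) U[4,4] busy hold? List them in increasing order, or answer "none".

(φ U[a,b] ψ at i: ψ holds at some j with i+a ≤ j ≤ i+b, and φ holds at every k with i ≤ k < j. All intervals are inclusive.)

Evaluate at each i in [0,4]:
  i=0: ✗ (no rhs in [4,4])
  i=1: ✗ (lhs fails at k=1 before rhs at j=5)
  i=2: ✗ (no rhs in [6,6])
  i=3: ✓ (rhs at j=7; lhs holds on [3,6])
  i=4: ✗ (lhs fails at k=7 before rhs at j=8)

3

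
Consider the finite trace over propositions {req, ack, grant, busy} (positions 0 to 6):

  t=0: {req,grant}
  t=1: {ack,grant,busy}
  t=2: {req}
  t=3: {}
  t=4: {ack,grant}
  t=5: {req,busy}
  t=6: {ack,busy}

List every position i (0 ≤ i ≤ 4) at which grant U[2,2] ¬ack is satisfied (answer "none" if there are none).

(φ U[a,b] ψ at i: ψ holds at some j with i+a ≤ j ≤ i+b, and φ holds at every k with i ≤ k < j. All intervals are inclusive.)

Evaluate at each i in [0,4]:
  i=0: ✓ (rhs at j=2; lhs holds on [0,1])
  i=1: ✗ (lhs fails at k=2 before rhs at j=3)
  i=2: ✗ (no rhs in [4,4])
  i=3: ✗ (lhs fails at k=3 before rhs at j=5)
  i=4: ✗ (no rhs in [6,6])

0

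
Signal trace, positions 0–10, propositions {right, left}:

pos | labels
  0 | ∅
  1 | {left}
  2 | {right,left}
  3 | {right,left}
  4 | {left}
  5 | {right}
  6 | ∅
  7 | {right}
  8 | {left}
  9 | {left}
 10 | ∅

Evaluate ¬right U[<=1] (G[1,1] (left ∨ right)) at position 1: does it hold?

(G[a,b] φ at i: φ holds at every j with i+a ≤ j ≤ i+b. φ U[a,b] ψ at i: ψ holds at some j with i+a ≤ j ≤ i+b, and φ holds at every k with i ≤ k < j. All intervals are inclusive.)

Need some j in [1,2] with G[1,1] (left ∨ right), and ¬right at every k in [1,j-1].
  j=1: G[1,1] (left ∨ right) holds; no prefix to check → satisfied.

True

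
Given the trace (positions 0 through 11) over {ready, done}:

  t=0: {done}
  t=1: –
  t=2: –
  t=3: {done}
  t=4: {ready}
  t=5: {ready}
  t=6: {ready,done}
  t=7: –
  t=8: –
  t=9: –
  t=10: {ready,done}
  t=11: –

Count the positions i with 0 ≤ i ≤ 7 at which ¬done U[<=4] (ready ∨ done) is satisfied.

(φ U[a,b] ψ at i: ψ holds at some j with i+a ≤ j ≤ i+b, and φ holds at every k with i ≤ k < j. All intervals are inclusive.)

Evaluate at each i in [0,7]:
  i=0: ✓ (rhs at j=0)
  i=1: ✓ (rhs at j=3; lhs holds on [1,2])
  i=2: ✓ (rhs at j=3; lhs holds on [2,2])
  i=3: ✓ (rhs at j=3)
  i=4: ✓ (rhs at j=4)
  i=5: ✓ (rhs at j=5)
  i=6: ✓ (rhs at j=6)
  i=7: ✓ (rhs at j=10; lhs holds on [7,9])
Positions where it holds: {0, 1, 2, 3, 4, 5, 6, 7} → 8.

8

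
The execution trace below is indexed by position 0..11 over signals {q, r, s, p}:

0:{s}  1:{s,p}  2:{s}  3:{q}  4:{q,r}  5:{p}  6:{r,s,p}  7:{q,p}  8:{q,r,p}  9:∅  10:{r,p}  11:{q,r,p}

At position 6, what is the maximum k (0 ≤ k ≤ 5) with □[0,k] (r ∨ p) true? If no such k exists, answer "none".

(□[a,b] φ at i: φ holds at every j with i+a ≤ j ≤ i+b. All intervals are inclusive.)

(r ∨ p) must hold from j=6 onward; find where it first fails.
  j=6: holds
  j=7: holds
  j=8: holds
  j=9: fails
Holds on [6,8], so largest k = 2.

2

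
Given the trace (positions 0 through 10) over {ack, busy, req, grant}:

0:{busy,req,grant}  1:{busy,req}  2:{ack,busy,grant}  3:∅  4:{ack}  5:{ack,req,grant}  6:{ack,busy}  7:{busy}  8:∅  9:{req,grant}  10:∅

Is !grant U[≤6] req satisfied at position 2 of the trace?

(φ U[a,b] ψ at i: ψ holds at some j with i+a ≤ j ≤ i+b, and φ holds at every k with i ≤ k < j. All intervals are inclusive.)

False

Need some j in [2,8] with req, and !grant at every k in [2,j-1].
  j=2: req false.
  j=3: req false.
  j=4: req false.
  j=5: req holds, but !grant fails at k=2 → not this j.
  j=6: req false.
  j=7: req false.
  j=8: req false.
No j in the window works → until fails.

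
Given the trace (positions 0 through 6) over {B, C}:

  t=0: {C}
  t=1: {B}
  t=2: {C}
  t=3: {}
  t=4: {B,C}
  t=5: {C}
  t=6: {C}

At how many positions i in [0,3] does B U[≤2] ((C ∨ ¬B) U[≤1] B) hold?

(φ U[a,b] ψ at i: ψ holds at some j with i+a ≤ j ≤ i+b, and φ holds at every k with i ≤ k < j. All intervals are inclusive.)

Evaluate at each i in [0,3]:
  i=0: ✓ (rhs at j=0)
  i=1: ✓ (rhs at j=1)
  i=2: ✗ (lhs fails at k=2 before rhs at j=3)
  i=3: ✓ (rhs at j=3)
Positions where it holds: {0, 1, 3} → 3.

3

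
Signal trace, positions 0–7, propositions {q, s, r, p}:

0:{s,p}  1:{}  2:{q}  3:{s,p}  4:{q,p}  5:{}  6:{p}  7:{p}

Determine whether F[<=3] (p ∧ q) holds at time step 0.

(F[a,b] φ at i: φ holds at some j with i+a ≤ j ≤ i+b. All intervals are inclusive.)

False

Check (p ∧ q) at each j in [0,3]:
  j=0: false
  j=1: false
  j=2: false
  j=3: false
No position in the window satisfies it → formula fails.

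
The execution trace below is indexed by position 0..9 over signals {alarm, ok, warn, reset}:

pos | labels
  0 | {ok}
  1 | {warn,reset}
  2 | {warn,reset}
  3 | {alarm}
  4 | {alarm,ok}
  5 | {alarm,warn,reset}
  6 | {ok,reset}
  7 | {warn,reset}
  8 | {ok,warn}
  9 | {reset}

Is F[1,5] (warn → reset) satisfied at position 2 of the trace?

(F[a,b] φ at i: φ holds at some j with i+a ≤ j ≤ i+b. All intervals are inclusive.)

True

Check (warn → reset) at each j in [3,7]:
  j=3: true
  j=4: true
  j=5: true
  j=6: true
  j=7: true
Found at j=3 → formula holds.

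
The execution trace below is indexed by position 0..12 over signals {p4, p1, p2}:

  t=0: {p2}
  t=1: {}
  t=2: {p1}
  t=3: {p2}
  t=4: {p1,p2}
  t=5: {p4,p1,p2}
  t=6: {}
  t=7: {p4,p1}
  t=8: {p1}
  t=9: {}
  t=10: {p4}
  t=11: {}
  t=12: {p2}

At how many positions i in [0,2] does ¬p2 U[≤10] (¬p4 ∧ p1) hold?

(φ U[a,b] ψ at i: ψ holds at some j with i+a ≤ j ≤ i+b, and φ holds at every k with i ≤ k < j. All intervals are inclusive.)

Evaluate at each i in [0,2]:
  i=0: ✗ (lhs fails at k=0 before rhs at j=2)
  i=1: ✓ (rhs at j=2; lhs holds on [1,1])
  i=2: ✓ (rhs at j=2)
Positions where it holds: {1, 2} → 2.

2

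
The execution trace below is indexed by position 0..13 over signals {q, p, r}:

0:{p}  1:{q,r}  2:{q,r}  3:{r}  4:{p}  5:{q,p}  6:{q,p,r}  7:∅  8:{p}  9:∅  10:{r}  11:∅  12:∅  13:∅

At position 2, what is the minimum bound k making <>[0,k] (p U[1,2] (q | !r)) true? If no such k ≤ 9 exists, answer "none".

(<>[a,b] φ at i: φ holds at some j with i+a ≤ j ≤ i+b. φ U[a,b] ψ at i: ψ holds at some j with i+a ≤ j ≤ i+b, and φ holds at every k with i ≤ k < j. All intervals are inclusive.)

Scan j = 2,3,… for (p U[1,2] (q | !r)):
  j=2: fails
  j=3: fails
  j=4: holds
First hit at j=4, so smallest k = 4-2 = 2.

2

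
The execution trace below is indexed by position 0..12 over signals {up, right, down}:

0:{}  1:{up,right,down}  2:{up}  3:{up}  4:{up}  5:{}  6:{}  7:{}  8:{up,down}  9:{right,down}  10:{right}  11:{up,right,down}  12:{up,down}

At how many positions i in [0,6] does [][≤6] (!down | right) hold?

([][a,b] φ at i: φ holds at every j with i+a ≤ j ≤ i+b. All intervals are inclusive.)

Evaluate at each i in [0,6]:
  i=0: ✓ (all of [0,6])
  i=1: ✓ (all of [1,7])
  i=2: ✗ (fails at j=8)
  i=3: ✗ (fails at j=8)
  i=4: ✗ (fails at j=8)
  i=5: ✗ (fails at j=8)
  i=6: ✗ (fails at j=8)
Positions where it holds: {0, 1} → 2.

2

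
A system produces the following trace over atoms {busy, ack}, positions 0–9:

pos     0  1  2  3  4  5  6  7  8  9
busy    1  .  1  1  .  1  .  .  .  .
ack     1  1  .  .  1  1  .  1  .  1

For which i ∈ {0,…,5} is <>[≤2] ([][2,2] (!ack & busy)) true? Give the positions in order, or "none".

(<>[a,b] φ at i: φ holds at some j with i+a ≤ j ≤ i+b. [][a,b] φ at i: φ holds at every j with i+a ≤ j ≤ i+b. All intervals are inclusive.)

Evaluate at each i in [0,5]:
  i=0: ✓ (witness j=0)
  i=1: ✓ (witness j=1)
  i=2: ✗ (none in [2,4])
  i=3: ✗ (none in [3,5])
  i=4: ✗ (none in [4,6])
  i=5: ✗ (none in [5,7])

0, 1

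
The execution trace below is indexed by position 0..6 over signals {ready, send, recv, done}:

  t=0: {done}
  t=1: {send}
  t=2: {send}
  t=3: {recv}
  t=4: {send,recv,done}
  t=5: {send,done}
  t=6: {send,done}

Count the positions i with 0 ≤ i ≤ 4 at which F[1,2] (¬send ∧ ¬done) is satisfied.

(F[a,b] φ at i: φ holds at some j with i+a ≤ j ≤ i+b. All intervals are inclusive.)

2

Evaluate at each i in [0,4]:
  i=0: ✗ (none in [1,2])
  i=1: ✓ (witness j=3)
  i=2: ✓ (witness j=3)
  i=3: ✗ (none in [4,5])
  i=4: ✗ (none in [5,6])
Positions where it holds: {1, 2} → 2.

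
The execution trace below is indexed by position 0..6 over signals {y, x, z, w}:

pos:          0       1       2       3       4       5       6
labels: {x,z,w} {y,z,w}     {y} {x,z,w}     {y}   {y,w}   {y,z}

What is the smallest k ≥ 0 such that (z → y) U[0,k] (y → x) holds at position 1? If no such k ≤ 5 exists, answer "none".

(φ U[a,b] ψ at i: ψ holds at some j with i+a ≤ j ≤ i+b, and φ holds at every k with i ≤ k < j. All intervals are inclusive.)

Need earliest j ≥ 1 with (y → x), and (z → y) at every k in [1,j-1].
  j=1: rhs fails.
  j=2: rhs fails.
  j=3: rhs holds; lhs holds on [1,2]. k = 2.

2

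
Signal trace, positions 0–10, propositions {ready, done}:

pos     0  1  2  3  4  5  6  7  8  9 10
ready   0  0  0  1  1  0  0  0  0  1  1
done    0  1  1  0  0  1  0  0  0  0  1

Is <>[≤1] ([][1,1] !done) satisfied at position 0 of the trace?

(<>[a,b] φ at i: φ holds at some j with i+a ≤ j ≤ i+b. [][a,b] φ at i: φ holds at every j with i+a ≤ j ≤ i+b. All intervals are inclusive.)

Check [][1,1] !done at each j in [0,1]:
  j=0: fails at 1
  j=1: fails at 2
No position in the window satisfies it → formula fails.

Does not hold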